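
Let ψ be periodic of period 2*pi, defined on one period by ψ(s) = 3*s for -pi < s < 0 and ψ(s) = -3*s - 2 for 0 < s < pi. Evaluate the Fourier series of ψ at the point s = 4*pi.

s = 4*pi differs from s = 0 by 2 full period(s), and the series is 2*pi-periodic.
At s = 0 the one-sided limits are ψ(0^-) = 0 and ψ(0^+) = -2.
By Dirichlet's theorem the series converges to their average, [(0) + (-2)]/2 = -1.

-1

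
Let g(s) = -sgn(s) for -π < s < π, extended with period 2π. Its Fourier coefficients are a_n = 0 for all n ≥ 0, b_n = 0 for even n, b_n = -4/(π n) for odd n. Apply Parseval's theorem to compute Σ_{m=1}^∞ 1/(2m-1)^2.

Parseval: Σ b_n^2 = (1/π) ∫_{-π}^{π} g(s)^2 ds = 2.
Only odd n contribute, with b_n^2 = 16/(π^2 n^2), so Σ_{m≥1} 1/(2m-1)^2 = π^2·(2)/16 = pi**2/8.

pi**2/8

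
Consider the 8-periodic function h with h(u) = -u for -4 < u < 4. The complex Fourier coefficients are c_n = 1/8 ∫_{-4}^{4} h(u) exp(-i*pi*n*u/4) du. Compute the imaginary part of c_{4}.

Since h is real-valued, Im(c_{4}) = -1/8 ∫_{-4}^{4} h(u) sin(pi*u) du = -b_{4}/2.
h is odd and sin(pi*u) is odd, so the integrand is even: ∫_{-4}^{4} h(u) sin(pi*u) du = 2∫_0^{4} h(u) sin(pi*u) du.
Integrating by parts (boundary term plus one more integral), an antiderivative of (-u) sin(pi*u) is u*cos(pi*u)/pi - sin(pi*u)/pi**2; evaluating from 0 to 4: ∫_{0}^{4} (-u) sin(pi*u) du = (4/pi) - (0) = 4/pi.
So ∫_{-4}^{4} h(u) sin(pi*u) du = 8/pi.
Hence Im(c_{4}) = (-1/8)·(8/pi) = -1/pi.

-1/pi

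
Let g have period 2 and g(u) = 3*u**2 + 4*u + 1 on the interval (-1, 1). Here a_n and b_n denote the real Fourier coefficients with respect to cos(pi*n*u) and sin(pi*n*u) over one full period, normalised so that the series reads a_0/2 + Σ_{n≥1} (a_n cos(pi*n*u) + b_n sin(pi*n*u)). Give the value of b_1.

8/pi

b_1 = ∫_{-1}^{1} g(u) sin(pi*u) du.
Integrating by parts twice (tabular method), an antiderivative of (3*u**2 + 4*u + 1) sin(pi*u) is -3*u**2*cos(pi*u)/pi + 6*u*sin(pi*u)/pi**2 - 4*u*cos(pi*u)/pi + 4*sin(pi*u)/pi**2 - cos(pi*u)/pi + 6*cos(pi*u)/pi**3; evaluating from -1 to 1: ∫_{-1}^{1} (3*u**2 + 4*u + 1) sin(pi*u) du = (-6/pi**3 + 8/pi) - (-6/pi**3) = 8/pi.
Hence b_1 = 8/pi.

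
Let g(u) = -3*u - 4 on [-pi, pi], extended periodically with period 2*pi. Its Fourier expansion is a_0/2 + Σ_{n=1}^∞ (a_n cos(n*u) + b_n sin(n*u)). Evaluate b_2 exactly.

b_2 = 1/pi ∫_{-pi}^{pi} g(u) sin(2*u) du.
Integrating by parts (boundary term plus one more integral), an antiderivative of (-3*u - 4) sin(2*u) is 3*u*cos(2*u)/2 - 3*sin(2*u)/4 + 2*cos(2*u); evaluating from -pi to pi: ∫_{-pi}^{pi} (-3*u - 4) sin(2*u) du = (2 + 3*pi/2) - (2 - 3*pi/2) = 3*pi.
Hence b_2 = (1/pi)·(3*pi) = 3.

3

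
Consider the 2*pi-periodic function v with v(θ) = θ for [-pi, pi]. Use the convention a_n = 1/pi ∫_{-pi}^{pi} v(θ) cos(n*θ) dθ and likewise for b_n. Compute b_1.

2

b_1 = 1/pi ∫_{-pi}^{pi} v(θ) sin(θ) dθ.
v is odd and sin(θ) is odd, so the integrand is even and b_1 = 2/pi ∫_0^{pi} v(θ) sin(θ) dθ.
Integrating by parts (boundary term plus one more integral), an antiderivative of (θ) sin(θ) is -θ*cos(θ) + sin(θ); evaluating from 0 to pi: ∫_{0}^{pi} (θ) sin(θ) dθ = (pi) - (0) = pi.
Hence b_1 = (2/pi)·(pi) = 2.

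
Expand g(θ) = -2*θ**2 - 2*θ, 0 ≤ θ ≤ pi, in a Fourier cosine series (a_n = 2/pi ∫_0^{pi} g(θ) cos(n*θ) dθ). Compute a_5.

a_5 = 2/pi ∫_0^{pi} (-2*θ**2 - 2*θ) cos(5*θ) dθ.
Integrating by parts twice (tabular method), an antiderivative of (-2*θ**2 - 2*θ) cos(5*θ) is -2*θ**2*sin(5*θ)/5 - 2*θ*sin(5*θ)/5 - 4*θ*cos(5*θ)/25 + 4*sin(5*θ)/125 - 2*cos(5*θ)/25; evaluating from 0 to pi: ∫_{0}^{pi} (-2*θ**2 - 2*θ) cos(5*θ) dθ = (2/25 + 4*pi/25) - (-2/25) = 4/25 + 4*pi/25.
Hence a_5 = (2/pi)·(4/25 + 4*pi/25) = 8*(1 + pi)/(25*pi).

8*(1 + pi)/(25*pi)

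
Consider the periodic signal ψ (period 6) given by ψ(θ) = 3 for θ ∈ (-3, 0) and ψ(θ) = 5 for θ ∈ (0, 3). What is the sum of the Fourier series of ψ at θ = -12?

θ = -12 differs from θ = 0 by -2 full period(s), and the series is 6-periodic.
At θ = 0 the one-sided limits are ψ(0^-) = 3 and ψ(0^+) = 5.
By Dirichlet's theorem the series converges to their average, [(3) + (5)]/2 = 4.

4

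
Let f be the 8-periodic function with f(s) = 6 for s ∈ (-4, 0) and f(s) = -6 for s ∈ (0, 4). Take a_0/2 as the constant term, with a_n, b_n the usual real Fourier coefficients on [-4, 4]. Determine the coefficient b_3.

b_3 = 1/4 ∫_{-4}^{4} f(s) sin(3*pi*s/4) ds.
f is odd and sin(3*pi*s/4) is odd, so the integrand is even and b_3 = 1/2 ∫_0^{4} f(s) sin(3*pi*s/4) ds.
Directly, an antiderivative of (-6) sin(3*pi*s/4) is 8*cos(3*pi*s/4)/pi; evaluating from 0 to 4: ∫_{0}^{4} (-6) sin(3*pi*s/4) ds = (-8/pi) - (8/pi) = -16/pi.
Hence b_3 = (1/2)·(-16/pi) = -8/pi.

-8/pi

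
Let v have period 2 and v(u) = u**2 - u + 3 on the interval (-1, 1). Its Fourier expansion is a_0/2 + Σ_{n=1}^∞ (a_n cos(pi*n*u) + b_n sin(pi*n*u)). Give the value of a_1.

-4/pi**2

a_1 = ∫_{-1}^{1} v(u) cos(pi*u) du.
Integrating by parts twice (tabular method), an antiderivative of (u**2 - u + 3) cos(pi*u) is u**2*sin(pi*u)/pi - u*sin(pi*u)/pi + 2*u*cos(pi*u)/pi**2 - 2*sin(pi*u)/pi**3 + 3*sin(pi*u)/pi - cos(pi*u)/pi**2; evaluating from -1 to 1: ∫_{-1}^{1} (u**2 - u + 3) cos(pi*u) du = (-1/pi**2) - (3/pi**2) = -4/pi**2.
Hence a_1 = -4/pi**2.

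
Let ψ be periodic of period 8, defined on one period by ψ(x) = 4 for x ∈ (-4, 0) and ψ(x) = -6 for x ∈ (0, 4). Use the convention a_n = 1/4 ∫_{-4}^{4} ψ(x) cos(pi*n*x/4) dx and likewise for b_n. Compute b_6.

0

b_6 = 1/4 ∫_{-4}^{4} ψ(x) sin(3*pi*x/2) dx.
Split the integral at the breakpoints.
Directly, an antiderivative of (4) sin(3*pi*x/2) is -8*cos(3*pi*x/2)/(3*pi); evaluating from -4 to 0: ∫_{-4}^{0} (4) sin(3*pi*x/2) dx = (-8/(3*pi)) - (-8/(3*pi)) = 0.
Directly, an antiderivative of (-6) sin(3*pi*x/2) is 4*cos(3*pi*x/2)/pi; evaluating from 0 to 4: ∫_{0}^{4} (-6) sin(3*pi*x/2) dx = (4/pi) - (4/pi) = 0.
Summing the pieces and multiplying by (1/4) gives b_6 = 0.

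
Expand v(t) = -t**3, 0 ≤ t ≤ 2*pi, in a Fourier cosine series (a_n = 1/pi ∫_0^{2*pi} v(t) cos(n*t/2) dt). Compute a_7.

a_7 = 1/pi ∫_0^{2*pi} (-t**3) cos(7*t/2) dt.
Integrating by parts three times (tabular method), an antiderivative of (-t**3) cos(7*t/2) is -2*t**3*sin(7*t/2)/7 - 12*t**2*cos(7*t/2)/49 + 48*t*sin(7*t/2)/343 + 96*cos(7*t/2)/2401; evaluating from 0 to 2*pi: ∫_{0}^{2*pi} (-t**3) cos(7*t/2) dt = (-96/2401 + 48*pi**2/49) - (96/2401) = -192/2401 + 48*pi**2/49.
Hence a_7 = (1/pi)·(-192/2401 + 48*pi**2/49) = 48*(-4 + 49*pi**2)/(2401*pi).

48*(-4 + 49*pi**2)/(2401*pi)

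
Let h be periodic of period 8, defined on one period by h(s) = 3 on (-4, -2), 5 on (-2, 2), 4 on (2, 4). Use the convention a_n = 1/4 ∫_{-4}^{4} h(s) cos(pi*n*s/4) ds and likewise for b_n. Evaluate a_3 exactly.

a_3 = 1/4 ∫_{-4}^{4} h(s) cos(3*pi*s/4) ds.
Split the integral at the breakpoints.
Directly, an antiderivative of (3) cos(3*pi*s/4) is 4*sin(3*pi*s/4)/pi; evaluating from -4 to -2: ∫_{-4}^{-2} (3) cos(3*pi*s/4) ds = (4/pi) - (0) = 4/pi.
Directly, an antiderivative of (5) cos(3*pi*s/4) is 20*sin(3*pi*s/4)/(3*pi); evaluating from -2 to 2: ∫_{-2}^{2} (5) cos(3*pi*s/4) ds = (-20/(3*pi)) - (20/(3*pi)) = -40/(3*pi).
Directly, an antiderivative of (4) cos(3*pi*s/4) is 16*sin(3*pi*s/4)/(3*pi); evaluating from 2 to 4: ∫_{2}^{4} (4) cos(3*pi*s/4) ds = (0) - (-16/(3*pi)) = 16/(3*pi).
Summing the pieces and multiplying by (1/4) gives a_3 = -1/pi.

-1/pi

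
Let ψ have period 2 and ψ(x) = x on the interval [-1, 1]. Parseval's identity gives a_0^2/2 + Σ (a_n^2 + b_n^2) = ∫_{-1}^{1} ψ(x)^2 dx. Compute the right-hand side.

∫_{-1}^{1} ψ(x)^2 dx = 2/3.

2/3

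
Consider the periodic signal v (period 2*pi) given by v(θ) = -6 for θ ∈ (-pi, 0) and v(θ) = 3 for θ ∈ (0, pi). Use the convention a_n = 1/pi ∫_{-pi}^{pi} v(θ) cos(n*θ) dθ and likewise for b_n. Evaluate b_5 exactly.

b_5 = 1/pi ∫_{-pi}^{pi} v(θ) sin(5*θ) dθ.
Split the integral at the breakpoints.
Directly, an antiderivative of (-6) sin(5*θ) is 6*cos(5*θ)/5; evaluating from -pi to 0: ∫_{-pi}^{0} (-6) sin(5*θ) dθ = (6/5) - (-6/5) = 12/5.
Directly, an antiderivative of (3) sin(5*θ) is -3*cos(5*θ)/5; evaluating from 0 to pi: ∫_{0}^{pi} (3) sin(5*θ) dθ = (3/5) - (-3/5) = 6/5.
Summing the pieces and multiplying by (1/pi) gives b_5 = 18/(5*pi).

18/(5*pi)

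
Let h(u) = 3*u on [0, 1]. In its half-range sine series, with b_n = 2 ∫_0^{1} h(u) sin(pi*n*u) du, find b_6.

b_6 = 2 ∫_0^{1} (3*u) sin(6*pi*u) du.
Integrating by parts (boundary term plus one more integral), an antiderivative of (3*u) sin(6*pi*u) is -u*cos(6*pi*u)/(2*pi) + sin(6*pi*u)/(12*pi**2); evaluating from 0 to 1: ∫_{0}^{1} (3*u) sin(6*pi*u) du = (-1/(2*pi)) - (0) = -1/(2*pi).
Hence b_6 = 2·(-1/(2*pi)) = -1/pi.

-1/pi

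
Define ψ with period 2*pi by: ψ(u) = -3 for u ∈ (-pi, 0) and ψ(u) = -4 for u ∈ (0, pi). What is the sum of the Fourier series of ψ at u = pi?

At u = pi the one-sided limits are ψ(pi^-) = -4 and ψ(pi^+) = -3.
By Dirichlet's theorem the series converges to their average, [(-4) + (-3)]/2 = -7/2.

-7/2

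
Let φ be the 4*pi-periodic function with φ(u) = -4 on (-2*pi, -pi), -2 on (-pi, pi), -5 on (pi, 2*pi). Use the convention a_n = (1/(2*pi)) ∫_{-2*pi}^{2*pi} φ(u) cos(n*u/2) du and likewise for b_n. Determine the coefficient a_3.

a_3 = (1/(2*pi)) ∫_{-2*pi}^{2*pi} φ(u) cos(3*u/2) du.
Split the integral at the breakpoints.
Directly, an antiderivative of (-4) cos(3*u/2) is -8*sin(3*u/2)/3; evaluating from -2*pi to -pi: ∫_{-2*pi}^{-pi} (-4) cos(3*u/2) du = (-8/3) - (0) = -8/3.
Directly, an antiderivative of (-2) cos(3*u/2) is -4*sin(3*u/2)/3; evaluating from -pi to pi: ∫_{-pi}^{pi} (-2) cos(3*u/2) du = (4/3) - (-4/3) = 8/3.
Directly, an antiderivative of (-5) cos(3*u/2) is -10*sin(3*u/2)/3; evaluating from pi to 2*pi: ∫_{pi}^{2*pi} (-5) cos(3*u/2) du = (0) - (10/3) = -10/3.
Summing the pieces and multiplying by (1/(2*pi)) gives a_3 = -5/(3*pi).

-5/(3*pi)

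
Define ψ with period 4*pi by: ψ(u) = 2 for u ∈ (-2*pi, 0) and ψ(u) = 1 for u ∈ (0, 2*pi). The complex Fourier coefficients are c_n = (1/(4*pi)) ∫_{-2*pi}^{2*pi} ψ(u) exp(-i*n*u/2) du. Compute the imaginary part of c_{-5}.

-1/(5*pi)

Since ψ is real-valued, Im(c_{-5}) = -(1/(4*pi)) ∫_{-2*pi}^{2*pi} ψ(u) sin(-5*u/2) du = b_{5}/2.
Split the integral at the breakpoints.
Directly, an antiderivative of (2) sin(-5*u/2) is 4*cos(5*u/2)/5; evaluating from -2*pi to 0: ∫_{-2*pi}^{0} (2) sin(-5*u/2) du = (4/5) - (-4/5) = 8/5.
Directly, an antiderivative of (1) sin(-5*u/2) is 2*cos(5*u/2)/5; evaluating from 0 to 2*pi: ∫_{0}^{2*pi} (1) sin(-5*u/2) du = (-2/5) - (2/5) = -4/5.
So ∫_{-2*pi}^{2*pi} ψ(u) sin(-5*u/2) du = 4/5.
Hence Im(c_{-5}) = (-1/(4*pi))·(4/5) = -1/(5*pi).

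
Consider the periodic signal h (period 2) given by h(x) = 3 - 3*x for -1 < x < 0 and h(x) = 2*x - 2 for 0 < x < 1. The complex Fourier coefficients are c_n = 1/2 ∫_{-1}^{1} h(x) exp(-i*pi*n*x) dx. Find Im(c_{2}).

Since h is real-valued, Im(c_{2}) = -1/2 ∫_{-1}^{1} h(x) sin(2*pi*x) dx = -b_{2}/2.
Split the integral at the breakpoints.
Integrating by parts (boundary term plus one more integral), an antiderivative of (3 - 3*x) sin(2*pi*x) is 3*x*cos(2*pi*x)/(2*pi) - 3*sin(2*pi*x)/(4*pi**2) - 3*cos(2*pi*x)/(2*pi); evaluating from -1 to 0: ∫_{-1}^{0} (3 - 3*x) sin(2*pi*x) dx = (-3/(2*pi)) - (-3/pi) = 3/(2*pi).
Integrating by parts (boundary term plus one more integral), an antiderivative of (2*x - 2) sin(2*pi*x) is -x*cos(2*pi*x)/pi + sin(2*pi*x)/(2*pi**2) + cos(2*pi*x)/pi; evaluating from 0 to 1: ∫_{0}^{1} (2*x - 2) sin(2*pi*x) dx = (0) - (1/pi) = -1/pi.
So ∫_{-1}^{1} h(x) sin(2*pi*x) dx = 1/(2*pi).
Hence Im(c_{2}) = (-1/2)·(1/(2*pi)) = -1/(4*pi).

-1/(4*pi)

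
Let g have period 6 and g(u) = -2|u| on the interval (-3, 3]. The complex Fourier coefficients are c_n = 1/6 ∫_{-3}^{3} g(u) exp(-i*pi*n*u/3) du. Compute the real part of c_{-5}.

12/(25*pi**2)

Since g is real-valued, Re(c_{-5}) = 1/6 ∫_{-3}^{3} g(u) cos(-5*pi*u/3) du = a_{5}/2.
g is even and cos(-5*pi*u/3) is even, so the integrand is even: ∫_{-3}^{3} g(u) cos(-5*pi*u/3) du = 2∫_0^{3} g(u) cos(-5*pi*u/3) du.
Integrating by parts (boundary term plus one more integral), an antiderivative of (-2*u) cos(-5*pi*u/3) is -6*u*sin(5*pi*u/3)/(5*pi) - 18*cos(5*pi*u/3)/(25*pi**2); evaluating from 0 to 3: ∫_{0}^{3} (-2*u) cos(-5*pi*u/3) du = (18/(25*pi**2)) - (-18/(25*pi**2)) = 36/(25*pi**2).
So ∫_{-3}^{3} g(u) cos(-5*pi*u/3) du = 72/(25*pi**2).
Hence Re(c_{-5}) = (1/6)·(72/(25*pi**2)) = 12/(25*pi**2).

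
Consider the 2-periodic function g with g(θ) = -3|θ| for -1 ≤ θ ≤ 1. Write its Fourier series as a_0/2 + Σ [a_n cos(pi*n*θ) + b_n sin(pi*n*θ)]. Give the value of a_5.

a_5 = ∫_{-1}^{1} g(θ) cos(5*pi*θ) dθ.
g is even and cos(5*pi*θ) is even, so the integrand is even and a_5 = 2 ∫_0^{1} g(θ) cos(5*pi*θ) dθ.
Integrating by parts (boundary term plus one more integral), an antiderivative of (-3*θ) cos(5*pi*θ) is -3*θ*sin(5*pi*θ)/(5*pi) - 3*cos(5*pi*θ)/(25*pi**2); evaluating from 0 to 1: ∫_{0}^{1} (-3*θ) cos(5*pi*θ) dθ = (3/(25*pi**2)) - (-3/(25*pi**2)) = 6/(25*pi**2).
Hence a_5 = 2·(6/(25*pi**2)) = 12/(25*pi**2).

12/(25*pi**2)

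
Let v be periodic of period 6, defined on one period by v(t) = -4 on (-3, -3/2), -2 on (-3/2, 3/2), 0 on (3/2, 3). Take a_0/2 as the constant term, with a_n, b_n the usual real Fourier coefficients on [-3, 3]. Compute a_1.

0

a_1 = 1/3 ∫_{-3}^{3} v(t) cos(pi*t/3) dt.
Split the integral at the breakpoints.
Directly, an antiderivative of (-4) cos(pi*t/3) is -12*sin(pi*t/3)/pi; evaluating from -3 to -3/2: ∫_{-3}^{-3/2} (-4) cos(pi*t/3) dt = (12/pi) - (0) = 12/pi.
Directly, an antiderivative of (-2) cos(pi*t/3) is -6*sin(pi*t/3)/pi; evaluating from -3/2 to 3/2: ∫_{-3/2}^{3/2} (-2) cos(pi*t/3) dt = (-6/pi) - (6/pi) = -12/pi.
∫_{3/2}^{3} (0) cos(pi*t/3) dt = 0.
Summing the pieces and multiplying by (1/3) gives a_1 = 0.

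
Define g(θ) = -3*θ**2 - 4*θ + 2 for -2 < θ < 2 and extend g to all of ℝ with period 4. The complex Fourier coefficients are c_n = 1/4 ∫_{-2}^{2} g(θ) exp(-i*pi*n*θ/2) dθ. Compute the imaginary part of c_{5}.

Since g is real-valued, Im(c_{5}) = -1/4 ∫_{-2}^{2} g(θ) sin(5*pi*θ/2) dθ = -b_{5}/2.
Integrating by parts twice (tabular method), an antiderivative of (-3*θ**2 - 4*θ + 2) sin(5*pi*θ/2) is 6*θ**2*cos(5*pi*θ/2)/(5*pi) - 24*θ*sin(5*pi*θ/2)/(25*pi**2) + 8*θ*cos(5*pi*θ/2)/(5*pi) - 16*sin(5*pi*θ/2)/(25*pi**2) - 4*cos(5*pi*θ/2)/(5*pi) - 48*cos(5*pi*θ/2)/(125*pi**3); evaluating from -2 to 2: ∫_{-2}^{2} (-3*θ**2 - 4*θ + 2) sin(5*pi*θ/2) dθ = (12*(4 - 75*pi**2)/(125*pi**3)) - (4*(12 - 25*pi**2)/(125*pi**3)) = -32/(5*pi).
Hence Im(c_{5}) = (-1/4)·(-32/(5*pi)) = 8/(5*pi).

8/(5*pi)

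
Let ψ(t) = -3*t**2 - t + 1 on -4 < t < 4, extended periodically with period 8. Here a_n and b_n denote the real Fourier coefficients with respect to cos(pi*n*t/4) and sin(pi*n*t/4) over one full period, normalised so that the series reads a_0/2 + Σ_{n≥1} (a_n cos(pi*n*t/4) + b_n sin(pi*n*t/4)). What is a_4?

-12/pi**2

a_4 = 1/4 ∫_{-4}^{4} ψ(t) cos(pi*t) dt.
Integrating by parts twice (tabular method), an antiderivative of (-3*t**2 - t + 1) cos(pi*t) is -3*t**2*sin(pi*t)/pi - t*sin(pi*t)/pi - 6*t*cos(pi*t)/pi**2 + 6*sin(pi*t)/pi**3 + sin(pi*t)/pi - cos(pi*t)/pi**2; evaluating from -4 to 4: ∫_{-4}^{4} (-3*t**2 - t + 1) cos(pi*t) dt = (-25/pi**2) - (23/pi**2) = -48/pi**2.
Hence a_4 = (1/4)·(-48/pi**2) = -12/pi**2.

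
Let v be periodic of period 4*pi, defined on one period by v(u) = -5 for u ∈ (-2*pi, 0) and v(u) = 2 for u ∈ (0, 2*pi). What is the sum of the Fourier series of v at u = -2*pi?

-3/2

At u = -2*pi the one-sided limits are v(-2*pi^-) = 2 and v(-2*pi^+) = -5.
By Dirichlet's theorem the series converges to their average, [(2) + (-5)]/2 = -3/2.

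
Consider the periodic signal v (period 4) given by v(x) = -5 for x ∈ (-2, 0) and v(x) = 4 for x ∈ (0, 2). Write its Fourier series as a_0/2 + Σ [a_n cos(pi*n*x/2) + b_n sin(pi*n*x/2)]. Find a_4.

0

a_4 = 1/2 ∫_{-2}^{2} v(x) cos(2*pi*x) dx.
Split the integral at the breakpoints.
Directly, an antiderivative of (-5) cos(2*pi*x) is -5*sin(2*pi*x)/(2*pi); evaluating from -2 to 0: ∫_{-2}^{0} (-5) cos(2*pi*x) dx = (0) - (0) = 0.
Directly, an antiderivative of (4) cos(2*pi*x) is 2*sin(2*pi*x)/pi; evaluating from 0 to 2: ∫_{0}^{2} (4) cos(2*pi*x) dx = (0) - (0) = 0.
Summing the pieces and multiplying by (1/2) gives a_4 = 0.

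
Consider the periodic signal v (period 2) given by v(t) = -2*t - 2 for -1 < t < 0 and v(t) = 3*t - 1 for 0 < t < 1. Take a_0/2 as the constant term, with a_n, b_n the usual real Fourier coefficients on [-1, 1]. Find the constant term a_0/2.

a_0 = ∫_{-1}^{1} v(t) dt = -1/2.
So the constant term a_0/2 = -1/4.

-1/4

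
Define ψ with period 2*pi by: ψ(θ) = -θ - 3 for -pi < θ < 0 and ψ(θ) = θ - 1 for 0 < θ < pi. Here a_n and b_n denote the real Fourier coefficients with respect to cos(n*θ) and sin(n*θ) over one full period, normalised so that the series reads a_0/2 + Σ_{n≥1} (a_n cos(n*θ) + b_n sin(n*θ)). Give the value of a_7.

a_7 = 1/pi ∫_{-pi}^{pi} ψ(θ) cos(7*θ) dθ.
Split the integral at the breakpoints.
Integrating by parts (boundary term plus one more integral), an antiderivative of (-θ - 3) cos(7*θ) is -θ*sin(7*θ)/7 - 3*sin(7*θ)/7 - cos(7*θ)/49; evaluating from -pi to 0: ∫_{-pi}^{0} (-θ - 3) cos(7*θ) dθ = (-1/49) - (1/49) = -2/49.
Integrating by parts (boundary term plus one more integral), an antiderivative of (θ - 1) cos(7*θ) is θ*sin(7*θ)/7 - sin(7*θ)/7 + cos(7*θ)/49; evaluating from 0 to pi: ∫_{0}^{pi} (θ - 1) cos(7*θ) dθ = (-1/49) - (1/49) = -2/49.
Summing the pieces and multiplying by (1/pi) gives a_7 = -4/(49*pi).

-4/(49*pi)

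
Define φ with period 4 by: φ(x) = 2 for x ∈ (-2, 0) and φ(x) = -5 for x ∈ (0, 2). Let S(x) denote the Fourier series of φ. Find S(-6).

x = -6 differs from x = 2 by -2 full period(s), and the series is 4-periodic.
At x = 2 the one-sided limits are φ(2^-) = -5 and φ(2^+) = 2.
By Dirichlet's theorem the series converges to their average, [(-5) + (2)]/2 = -3/2.

-3/2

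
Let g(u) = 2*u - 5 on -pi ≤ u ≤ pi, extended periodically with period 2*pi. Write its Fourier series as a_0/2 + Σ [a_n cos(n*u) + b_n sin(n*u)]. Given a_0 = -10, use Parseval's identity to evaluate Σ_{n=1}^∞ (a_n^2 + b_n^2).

8*pi**2/3

Parseval: a_0^2/2 + Σ_{n≥1} (a_n^2+b_n^2) = 1/pi ∫_{-pi}^{pi} g(u)^2 du = 8*pi**2/3 + 50.
Subtract a_0^2/2 = 50: Σ (a_n^2+b_n^2) = 8*pi**2/3.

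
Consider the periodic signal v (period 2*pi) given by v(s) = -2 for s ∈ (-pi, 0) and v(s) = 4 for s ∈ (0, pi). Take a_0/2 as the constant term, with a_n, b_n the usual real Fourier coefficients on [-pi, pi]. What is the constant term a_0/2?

a_0 = 1/pi ∫_{-pi}^{pi} v(s) ds = 1/pi · (2*pi) = 2.
So the constant term a_0/2 = 1.

1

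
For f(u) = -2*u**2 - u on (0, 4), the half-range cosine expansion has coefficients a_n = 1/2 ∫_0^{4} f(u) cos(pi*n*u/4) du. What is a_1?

144/pi**2

a_1 = 1/2 ∫_0^{4} (-2*u**2 - u) cos(pi*u/4) du.
Integrating by parts twice (tabular method), an antiderivative of (-2*u**2 - u) cos(pi*u/4) is -8*u**2*sin(pi*u/4)/pi - 4*u*sin(pi*u/4)/pi - 64*u*cos(pi*u/4)/pi**2 + 256*sin(pi*u/4)/pi**3 - 16*cos(pi*u/4)/pi**2; evaluating from 0 to 4: ∫_{0}^{4} (-2*u**2 - u) cos(pi*u/4) du = (272/pi**2) - (-16/pi**2) = 288/pi**2.
Hence a_1 = (1/2)·(288/pi**2) = 144/pi**2.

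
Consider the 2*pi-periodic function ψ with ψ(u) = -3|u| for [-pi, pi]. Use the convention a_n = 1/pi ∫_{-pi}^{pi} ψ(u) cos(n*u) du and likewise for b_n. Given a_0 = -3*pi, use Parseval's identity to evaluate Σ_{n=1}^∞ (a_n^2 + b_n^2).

Parseval: a_0^2/2 + Σ_{n≥1} (a_n^2+b_n^2) = 1/pi ∫_{-pi}^{pi} ψ(u)^2 du = 6*pi**2.
Subtract a_0^2/2 = 9*pi**2/2: Σ (a_n^2+b_n^2) = 3*pi**2/2.

3*pi**2/2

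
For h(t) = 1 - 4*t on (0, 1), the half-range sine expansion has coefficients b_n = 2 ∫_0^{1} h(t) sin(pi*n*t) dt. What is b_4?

b_4 = 2 ∫_0^{1} (1 - 4*t) sin(4*pi*t) dt.
Integrating by parts (boundary term plus one more integral), an antiderivative of (1 - 4*t) sin(4*pi*t) is t*cos(4*pi*t)/pi - sin(4*pi*t)/(4*pi**2) - cos(4*pi*t)/(4*pi); evaluating from 0 to 1: ∫_{0}^{1} (1 - 4*t) sin(4*pi*t) dt = (3/(4*pi)) - (-1/(4*pi)) = 1/pi.
Hence b_4 = 2·(1/pi) = 2/pi.

2/pi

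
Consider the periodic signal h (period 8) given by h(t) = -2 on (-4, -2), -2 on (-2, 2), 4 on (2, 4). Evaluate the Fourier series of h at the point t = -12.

1

t = -12 differs from t = 4 by -2 full period(s), and the series is 8-periodic.
At t = 4 the one-sided limits are h(4^-) = 4 and h(4^+) = -2.
By Dirichlet's theorem the series converges to their average, [(4) + (-2)]/2 = 1.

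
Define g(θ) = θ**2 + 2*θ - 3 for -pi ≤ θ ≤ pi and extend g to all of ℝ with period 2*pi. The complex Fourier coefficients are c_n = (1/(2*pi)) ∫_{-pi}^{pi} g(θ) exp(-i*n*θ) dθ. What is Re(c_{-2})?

1/2

Since g is real-valued, Re(c_{-2}) = (1/(2*pi)) ∫_{-pi}^{pi} g(θ) cos(-2*θ) dθ = a_{2}/2.
Integrating by parts twice (tabular method), an antiderivative of (θ**2 + 2*θ - 3) cos(-2*θ) is θ**2*sin(2*θ)/2 + θ*sin(2*θ) + θ*cos(2*θ)/2 - 7*sin(2*θ)/4 + cos(2*θ)/2; evaluating from -pi to pi: ∫_{-pi}^{pi} (θ**2 + 2*θ - 3) cos(-2*θ) dθ = (1/2 + pi/2) - (1/2 - pi/2) = pi.
Hence Re(c_{-2}) = (1/(2*pi))·(pi) = 1/2.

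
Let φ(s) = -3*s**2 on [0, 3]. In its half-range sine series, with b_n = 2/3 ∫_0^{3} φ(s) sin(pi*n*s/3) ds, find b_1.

-54/pi + 216/pi**3

b_1 = 2/3 ∫_0^{3} (-3*s**2) sin(pi*s/3) ds.
Integrating by parts twice (tabular method), an antiderivative of (-3*s**2) sin(pi*s/3) is 9*s**2*cos(pi*s/3)/pi - 54*s*sin(pi*s/3)/pi**2 - 162*cos(pi*s/3)/pi**3; evaluating from 0 to 3: ∫_{0}^{3} (-3*s**2) sin(pi*s/3) ds = (-81/pi + 162/pi**3) - (-162/pi**3) = -81/pi + 324/pi**3.
Hence b_1 = (2/3)·(-81/pi + 324/pi**3) = -54/pi + 216/pi**3.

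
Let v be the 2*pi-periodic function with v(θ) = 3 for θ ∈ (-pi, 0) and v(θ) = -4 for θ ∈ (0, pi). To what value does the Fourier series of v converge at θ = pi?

-1/2

At θ = pi the one-sided limits are v(pi^-) = -4 and v(pi^+) = 3.
By Dirichlet's theorem the series converges to their average, [(-4) + (3)]/2 = -1/2.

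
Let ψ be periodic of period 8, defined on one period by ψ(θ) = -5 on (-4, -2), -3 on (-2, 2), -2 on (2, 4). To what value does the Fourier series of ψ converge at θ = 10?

-5/2

θ = 10 differs from θ = 2 by 1 full period(s), and the series is 8-periodic.
At θ = 2 the one-sided limits are ψ(2^-) = -3 and ψ(2^+) = -2.
By Dirichlet's theorem the series converges to their average, [(-3) + (-2)]/2 = -5/2.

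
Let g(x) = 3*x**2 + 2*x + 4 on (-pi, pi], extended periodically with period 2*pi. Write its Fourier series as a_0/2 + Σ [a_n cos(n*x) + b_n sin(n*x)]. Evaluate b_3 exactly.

b_3 = 1/pi ∫_{-pi}^{pi} g(x) sin(3*x) dx.
Integrating by parts twice (tabular method), an antiderivative of (3*x**2 + 2*x + 4) sin(3*x) is -x**2*cos(3*x) + 2*x*sin(3*x)/3 - 2*x*cos(3*x)/3 + 2*sin(3*x)/9 - 10*cos(3*x)/9; evaluating from -pi to pi: ∫_{-pi}^{pi} (3*x**2 + 2*x + 4) sin(3*x) dx = (10/9 + 2*pi/3 + pi**2) - (-2*pi/3 + 10/9 + pi**2) = 4*pi/3.
Hence b_3 = (1/pi)·(4*pi/3) = 4/3.

4/3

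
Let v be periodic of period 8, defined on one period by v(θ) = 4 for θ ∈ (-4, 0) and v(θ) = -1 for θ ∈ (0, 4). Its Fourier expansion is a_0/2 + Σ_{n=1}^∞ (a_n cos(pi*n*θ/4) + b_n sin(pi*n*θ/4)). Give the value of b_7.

-10/(7*pi)

b_7 = 1/4 ∫_{-4}^{4} v(θ) sin(7*pi*θ/4) dθ.
Split the integral at the breakpoints.
Directly, an antiderivative of (4) sin(7*pi*θ/4) is -16*cos(7*pi*θ/4)/(7*pi); evaluating from -4 to 0: ∫_{-4}^{0} (4) sin(7*pi*θ/4) dθ = (-16/(7*pi)) - (16/(7*pi)) = -32/(7*pi).
Directly, an antiderivative of (-1) sin(7*pi*θ/4) is 4*cos(7*pi*θ/4)/(7*pi); evaluating from 0 to 4: ∫_{0}^{4} (-1) sin(7*pi*θ/4) dθ = (-4/(7*pi)) - (4/(7*pi)) = -8/(7*pi).
Summing the pieces and multiplying by (1/4) gives b_7 = -10/(7*pi).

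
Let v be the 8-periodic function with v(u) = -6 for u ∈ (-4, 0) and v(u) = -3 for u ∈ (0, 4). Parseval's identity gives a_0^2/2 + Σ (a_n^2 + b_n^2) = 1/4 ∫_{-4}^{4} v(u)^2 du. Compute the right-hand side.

1/4 ∫_{-4}^{4} v(u)^2 du = 1/4 · (180) = 45.

45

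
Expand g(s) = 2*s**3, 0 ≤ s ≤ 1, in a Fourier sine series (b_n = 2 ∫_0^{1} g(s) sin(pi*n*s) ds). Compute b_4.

b_4 = 2 ∫_0^{1} (2*s**3) sin(4*pi*s) ds.
Integrating by parts three times (tabular method), an antiderivative of (2*s**3) sin(4*pi*s) is -s**3*cos(4*pi*s)/(2*pi) + 3*s**2*sin(4*pi*s)/(8*pi**2) + 3*s*cos(4*pi*s)/(16*pi**3) - 3*sin(4*pi*s)/(64*pi**4); evaluating from 0 to 1: ∫_{0}^{1} (2*s**3) sin(4*pi*s) ds = ((3 - 8*pi**2)/(16*pi**3)) - (0) = (3 - 8*pi**2)/(16*pi**3).
Hence b_4 = 2·((3 - 8*pi**2)/(16*pi**3)) = (3/8 - pi**2)/pi**3.

(3/8 - pi**2)/pi**3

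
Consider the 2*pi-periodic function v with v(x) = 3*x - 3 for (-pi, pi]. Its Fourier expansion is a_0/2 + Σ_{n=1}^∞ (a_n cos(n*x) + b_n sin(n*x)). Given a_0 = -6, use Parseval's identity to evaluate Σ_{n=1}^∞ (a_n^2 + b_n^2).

6*pi**2

Parseval: a_0^2/2 + Σ_{n≥1} (a_n^2+b_n^2) = 1/pi ∫_{-pi}^{pi} v(x)^2 dx = 18 + 6*pi**2.
Subtract a_0^2/2 = 18: Σ (a_n^2+b_n^2) = 6*pi**2.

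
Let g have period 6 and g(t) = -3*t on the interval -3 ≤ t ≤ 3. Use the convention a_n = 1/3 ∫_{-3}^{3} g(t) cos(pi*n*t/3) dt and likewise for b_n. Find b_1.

b_1 = 1/3 ∫_{-3}^{3} g(t) sin(pi*t/3) dt.
g is odd and sin(pi*t/3) is odd, so the integrand is even and b_1 = 2/3 ∫_0^{3} g(t) sin(pi*t/3) dt.
Integrating by parts (boundary term plus one more integral), an antiderivative of (-3*t) sin(pi*t/3) is 9*t*cos(pi*t/3)/pi - 27*sin(pi*t/3)/pi**2; evaluating from 0 to 3: ∫_{0}^{3} (-3*t) sin(pi*t/3) dt = (-27/pi) - (0) = -27/pi.
Hence b_1 = (2/3)·(-27/pi) = -18/pi.

-18/pi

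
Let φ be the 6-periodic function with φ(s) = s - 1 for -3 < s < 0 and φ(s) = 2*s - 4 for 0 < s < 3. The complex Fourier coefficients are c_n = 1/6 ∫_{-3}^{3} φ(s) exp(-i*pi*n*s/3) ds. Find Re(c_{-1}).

-3/pi**2

Since φ is real-valued, Re(c_{-1}) = 1/6 ∫_{-3}^{3} φ(s) cos(-pi*s/3) ds = a_{1}/2.
Split the integral at the breakpoints.
Integrating by parts (boundary term plus one more integral), an antiderivative of (s - 1) cos(-pi*s/3) is 3*s*sin(pi*s/3)/pi - 3*sin(pi*s/3)/pi + 9*cos(pi*s/3)/pi**2; evaluating from -3 to 0: ∫_{-3}^{0} (s - 1) cos(-pi*s/3) ds = (9/pi**2) - (-9/pi**2) = 18/pi**2.
Integrating by parts (boundary term plus one more integral), an antiderivative of (2*s - 4) cos(-pi*s/3) is 6*s*sin(pi*s/3)/pi - 12*sin(pi*s/3)/pi + 18*cos(pi*s/3)/pi**2; evaluating from 0 to 3: ∫_{0}^{3} (2*s - 4) cos(-pi*s/3) ds = (-18/pi**2) - (18/pi**2) = -36/pi**2.
So ∫_{-3}^{3} φ(s) cos(-pi*s/3) ds = -18/pi**2.
Hence Re(c_{-1}) = (1/6)·(-18/pi**2) = -3/pi**2.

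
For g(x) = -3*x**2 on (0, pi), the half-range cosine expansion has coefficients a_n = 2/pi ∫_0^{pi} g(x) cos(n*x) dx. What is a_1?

a_1 = 2/pi ∫_0^{pi} (-3*x**2) cos(x) dx.
Integrating by parts twice (tabular method), an antiderivative of (-3*x**2) cos(x) is -3*x**2*sin(x) - 6*x*cos(x) + 6*sin(x); evaluating from 0 to pi: ∫_{0}^{pi} (-3*x**2) cos(x) dx = (6*pi) - (0) = 6*pi.
Hence a_1 = (2/pi)·(6*pi) = 12.

12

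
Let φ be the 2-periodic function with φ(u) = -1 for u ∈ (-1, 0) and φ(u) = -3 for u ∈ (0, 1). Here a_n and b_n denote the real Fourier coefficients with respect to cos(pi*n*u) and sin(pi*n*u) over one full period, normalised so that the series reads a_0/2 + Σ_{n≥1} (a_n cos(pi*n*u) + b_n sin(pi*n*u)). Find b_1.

b_1 = ∫_{-1}^{1} φ(u) sin(pi*u) du.
Split the integral at the breakpoints.
Directly, an antiderivative of (-1) sin(pi*u) is cos(pi*u)/pi; evaluating from -1 to 0: ∫_{-1}^{0} (-1) sin(pi*u) du = (1/pi) - (-1/pi) = 2/pi.
Directly, an antiderivative of (-3) sin(pi*u) is 3*cos(pi*u)/pi; evaluating from 0 to 1: ∫_{0}^{1} (-3) sin(pi*u) du = (-3/pi) - (3/pi) = -6/pi.
Summing the pieces gives b_1 = -4/pi.

-4/pi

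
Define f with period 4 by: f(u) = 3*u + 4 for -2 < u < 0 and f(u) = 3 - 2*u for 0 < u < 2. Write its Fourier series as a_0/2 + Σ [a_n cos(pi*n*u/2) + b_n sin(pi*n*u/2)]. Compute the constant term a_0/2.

1

a_0 = 1/2 ∫_{-2}^{2} f(u) du = 1/2 · (4) = 2.
So the constant term a_0/2 = 1.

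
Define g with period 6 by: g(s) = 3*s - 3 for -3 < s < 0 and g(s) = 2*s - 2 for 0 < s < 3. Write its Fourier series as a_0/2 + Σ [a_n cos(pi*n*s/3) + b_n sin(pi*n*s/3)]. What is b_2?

-15/(2*pi)

b_2 = 1/3 ∫_{-3}^{3} g(s) sin(2*pi*s/3) ds.
Split the integral at the breakpoints.
Integrating by parts (boundary term plus one more integral), an antiderivative of (3*s - 3) sin(2*pi*s/3) is -9*s*cos(2*pi*s/3)/(2*pi) + 27*sin(2*pi*s/3)/(4*pi**2) + 9*cos(2*pi*s/3)/(2*pi); evaluating from -3 to 0: ∫_{-3}^{0} (3*s - 3) sin(2*pi*s/3) ds = (9/(2*pi)) - (18/pi) = -27/(2*pi).
Integrating by parts (boundary term plus one more integral), an antiderivative of (2*s - 2) sin(2*pi*s/3) is -3*s*cos(2*pi*s/3)/pi + 9*sin(2*pi*s/3)/(2*pi**2) + 3*cos(2*pi*s/3)/pi; evaluating from 0 to 3: ∫_{0}^{3} (2*s - 2) sin(2*pi*s/3) ds = (-6/pi) - (3/pi) = -9/pi.
Summing the pieces and multiplying by (1/3) gives b_2 = -15/(2*pi).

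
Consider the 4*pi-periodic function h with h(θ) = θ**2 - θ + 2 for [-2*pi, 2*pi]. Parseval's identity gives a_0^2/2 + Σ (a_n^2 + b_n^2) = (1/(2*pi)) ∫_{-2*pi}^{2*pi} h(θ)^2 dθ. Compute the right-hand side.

8 + 40*pi**2/3 + 32*pi**4/5

(1/(2*pi)) ∫_{-2*pi}^{2*pi} h(θ)^2 dθ = (1/(2*pi)) · (16*pi*(15 + 25*pi**2 + 12*pi**4)/15) = 8 + 40*pi**2/3 + 32*pi**4/5.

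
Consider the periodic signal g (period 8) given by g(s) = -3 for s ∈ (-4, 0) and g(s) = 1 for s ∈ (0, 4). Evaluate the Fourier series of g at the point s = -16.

s = -16 differs from s = 0 by -2 full period(s), and the series is 8-periodic.
At s = 0 the one-sided limits are g(0^-) = -3 and g(0^+) = 1.
By Dirichlet's theorem the series converges to their average, [(-3) + (1)]/2 = -1.

-1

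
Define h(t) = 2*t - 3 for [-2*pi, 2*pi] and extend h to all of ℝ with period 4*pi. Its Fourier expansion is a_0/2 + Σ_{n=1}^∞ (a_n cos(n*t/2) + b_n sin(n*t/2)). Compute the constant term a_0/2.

-3

a_0 = (1/(2*pi)) ∫_{-2*pi}^{2*pi} h(t) dt = (1/(2*pi)) · (-12*pi) = -6.
So the constant term a_0/2 = -3.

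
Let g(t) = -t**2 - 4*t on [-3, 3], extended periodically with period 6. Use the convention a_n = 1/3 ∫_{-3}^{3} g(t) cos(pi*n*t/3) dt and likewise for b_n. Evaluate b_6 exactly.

b_6 = 1/3 ∫_{-3}^{3} g(t) sin(2*pi*t) dt.
Integrating by parts twice (tabular method), an antiderivative of (-t**2 - 4*t) sin(2*pi*t) is t**2*cos(2*pi*t)/(2*pi) - t*sin(2*pi*t)/(2*pi**2) + 2*t*cos(2*pi*t)/pi - sin(2*pi*t)/pi**2 - cos(2*pi*t)/(4*pi**3); evaluating from -3 to 3: ∫_{-3}^{3} (-t**2 - 4*t) sin(2*pi*t) dt = ((-1 + 42*pi**2)/(4*pi**3)) - ((-6*pi**2 - 1)/(4*pi**3)) = 12/pi.
Hence b_6 = (1/3)·(12/pi) = 4/pi.

4/pi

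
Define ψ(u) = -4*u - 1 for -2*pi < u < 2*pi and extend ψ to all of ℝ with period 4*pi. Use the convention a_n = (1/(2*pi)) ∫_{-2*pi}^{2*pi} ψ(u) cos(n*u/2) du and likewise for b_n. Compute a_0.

a_0 = (1/(2*pi)) ∫_{-2*pi}^{2*pi} ψ(u) du = (1/(2*pi)) · (-4*pi) = -2.

-2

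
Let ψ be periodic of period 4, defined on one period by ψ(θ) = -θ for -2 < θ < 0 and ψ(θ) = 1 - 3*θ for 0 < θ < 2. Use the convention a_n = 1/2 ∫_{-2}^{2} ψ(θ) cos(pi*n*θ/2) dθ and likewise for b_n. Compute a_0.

-1

a_0 = 1/2 ∫_{-2}^{2} ψ(θ) dθ = 1/2 · (-2) = -1.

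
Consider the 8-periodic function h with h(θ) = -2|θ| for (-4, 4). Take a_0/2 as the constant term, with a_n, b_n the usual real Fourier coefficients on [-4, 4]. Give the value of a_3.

32/(9*pi**2)

a_3 = 1/4 ∫_{-4}^{4} h(θ) cos(3*pi*θ/4) dθ.
h is even and cos(3*pi*θ/4) is even, so the integrand is even and a_3 = 1/2 ∫_0^{4} h(θ) cos(3*pi*θ/4) dθ.
Integrating by parts (boundary term plus one more integral), an antiderivative of (-2*θ) cos(3*pi*θ/4) is -8*θ*sin(3*pi*θ/4)/(3*pi) - 32*cos(3*pi*θ/4)/(9*pi**2); evaluating from 0 to 4: ∫_{0}^{4} (-2*θ) cos(3*pi*θ/4) dθ = (32/(9*pi**2)) - (-32/(9*pi**2)) = 64/(9*pi**2).
Hence a_3 = (1/2)·(64/(9*pi**2)) = 32/(9*pi**2).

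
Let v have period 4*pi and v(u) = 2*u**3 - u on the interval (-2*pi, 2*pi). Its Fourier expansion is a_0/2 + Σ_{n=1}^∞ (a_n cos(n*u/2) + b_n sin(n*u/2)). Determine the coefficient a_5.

0

a_5 = (1/(2*pi)) ∫_{-2*pi}^{2*pi} v(u) cos(5*u/2) du.
v is odd and cos(5*u/2) is even, so the integrand is odd over a symmetric interval and the integral vanishes.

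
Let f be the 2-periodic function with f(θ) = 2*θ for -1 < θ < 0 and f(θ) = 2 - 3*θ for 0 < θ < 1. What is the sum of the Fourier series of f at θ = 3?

-3/2

θ = 3 differs from θ = 1 by 1 full period(s), and the series is 2-periodic.
At θ = 1 the one-sided limits are f(1^-) = -1 and f(1^+) = -2.
By Dirichlet's theorem the series converges to their average, [(-1) + (-2)]/2 = -3/2.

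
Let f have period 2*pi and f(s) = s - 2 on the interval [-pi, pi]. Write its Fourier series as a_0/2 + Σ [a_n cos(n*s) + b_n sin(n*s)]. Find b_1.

2

b_1 = 1/pi ∫_{-pi}^{pi} f(s) sin(s) ds.
Integrating by parts (boundary term plus one more integral), an antiderivative of (s - 2) sin(s) is -s*cos(s) + sin(s) + 2*cos(s); evaluating from -pi to pi: ∫_{-pi}^{pi} (s - 2) sin(s) ds = (-2 + pi) - (-pi - 2) = 2*pi.
Hence b_1 = (1/pi)·(2*pi) = 2.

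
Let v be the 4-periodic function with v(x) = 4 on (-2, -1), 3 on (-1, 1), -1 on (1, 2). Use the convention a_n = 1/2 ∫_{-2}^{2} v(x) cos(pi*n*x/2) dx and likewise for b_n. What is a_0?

9/2

a_0 = 1/2 ∫_{-2}^{2} v(x) dx = 1/2 · (9) = 9/2.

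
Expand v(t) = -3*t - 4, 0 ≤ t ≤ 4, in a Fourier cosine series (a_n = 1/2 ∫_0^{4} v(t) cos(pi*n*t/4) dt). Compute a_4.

0

a_4 = 1/2 ∫_0^{4} (-3*t - 4) cos(pi*t) dt.
Integrating by parts (boundary term plus one more integral), an antiderivative of (-3*t - 4) cos(pi*t) is -3*t*sin(pi*t)/pi - 4*sin(pi*t)/pi - 3*cos(pi*t)/pi**2; evaluating from 0 to 4: ∫_{0}^{4} (-3*t - 4) cos(pi*t) dt = (-3/pi**2) - (-3/pi**2) = 0.
Hence a_4 = (1/2)·(0) = 0.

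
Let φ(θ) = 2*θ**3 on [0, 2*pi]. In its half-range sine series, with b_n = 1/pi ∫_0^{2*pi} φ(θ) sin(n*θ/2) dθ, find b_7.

b_7 = 1/pi ∫_0^{2*pi} (2*θ**3) sin(7*θ/2) dθ.
Integrating by parts three times (tabular method), an antiderivative of (2*θ**3) sin(7*θ/2) is -4*θ**3*cos(7*θ/2)/7 + 24*θ**2*sin(7*θ/2)/49 + 96*θ*cos(7*θ/2)/343 - 192*sin(7*θ/2)/2401; evaluating from 0 to 2*pi: ∫_{0}^{2*pi} (2*θ**3) sin(7*θ/2) dθ = (32*pi*(-6 + 49*pi**2)/343) - (0) = 32*pi*(-6 + 49*pi**2)/343.
Hence b_7 = (1/pi)·(32*pi*(-6 + 49*pi**2)/343) = -192/343 + 32*pi**2/7.

-192/343 + 32*pi**2/7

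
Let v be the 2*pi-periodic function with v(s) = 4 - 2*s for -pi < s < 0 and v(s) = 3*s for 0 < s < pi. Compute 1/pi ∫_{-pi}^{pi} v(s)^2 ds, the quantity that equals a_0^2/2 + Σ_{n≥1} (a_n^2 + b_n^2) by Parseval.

1/pi ∫_{-pi}^{pi} v(s)^2 ds = 1/pi · (pi*(48 + 24*pi + 13*pi**2)/3) = 16 + 8*pi + 13*pi**2/3.

16 + 8*pi + 13*pi**2/3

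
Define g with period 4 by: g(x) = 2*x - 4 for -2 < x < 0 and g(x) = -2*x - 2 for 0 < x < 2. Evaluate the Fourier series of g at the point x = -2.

-7

At x = -2 the one-sided limits are g(-2^-) = -6 and g(-2^+) = -8.
By Dirichlet's theorem the series converges to their average, [(-6) + (-8)]/2 = -7.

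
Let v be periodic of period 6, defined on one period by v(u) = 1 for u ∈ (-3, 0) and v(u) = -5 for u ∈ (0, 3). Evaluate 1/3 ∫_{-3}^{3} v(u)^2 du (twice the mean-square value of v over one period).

1/3 ∫_{-3}^{3} v(u)^2 du = 1/3 · (78) = 26.

26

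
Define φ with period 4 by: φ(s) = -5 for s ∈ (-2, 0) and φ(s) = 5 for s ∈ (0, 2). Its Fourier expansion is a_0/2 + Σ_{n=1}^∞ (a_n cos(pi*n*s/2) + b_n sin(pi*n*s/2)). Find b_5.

4/pi

b_5 = 1/2 ∫_{-2}^{2} φ(s) sin(5*pi*s/2) ds.
φ is odd and sin(5*pi*s/2) is odd, so the integrand is even and b_5 = ∫_0^{2} φ(s) sin(5*pi*s/2) ds.
Directly, an antiderivative of (5) sin(5*pi*s/2) is -2*cos(5*pi*s/2)/pi; evaluating from 0 to 2: ∫_{0}^{2} (5) sin(5*pi*s/2) ds = (2/pi) - (-2/pi) = 4/pi.
Hence b_5 = 4/pi.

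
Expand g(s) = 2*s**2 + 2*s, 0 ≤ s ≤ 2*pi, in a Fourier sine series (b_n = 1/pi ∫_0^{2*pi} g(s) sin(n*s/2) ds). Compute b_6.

b_6 = 1/pi ∫_0^{2*pi} (2*s**2 + 2*s) sin(3*s) ds.
Integrating by parts twice (tabular method), an antiderivative of (2*s**2 + 2*s) sin(3*s) is -2*s**2*cos(3*s)/3 + 4*s*sin(3*s)/9 - 2*s*cos(3*s)/3 + 2*sin(3*s)/9 + 4*cos(3*s)/27; evaluating from 0 to 2*pi: ∫_{0}^{2*pi} (2*s**2 + 2*s) sin(3*s) ds = (-8*pi**2/3 - 4*pi/3 + 4/27) - (4/27) = -4*pi*(1 + 2*pi)/3.
Hence b_6 = (1/pi)·(-4*pi*(1 + 2*pi)/3) = -8*pi/3 - 4/3.

-8*pi/3 - 4/3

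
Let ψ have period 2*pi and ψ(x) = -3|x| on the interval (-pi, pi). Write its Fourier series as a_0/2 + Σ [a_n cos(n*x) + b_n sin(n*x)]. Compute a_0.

a_0 = 1/pi ∫_{-pi}^{pi} ψ(x) dx = 1/pi · (-3*pi**2) = -3*pi.

-3*pi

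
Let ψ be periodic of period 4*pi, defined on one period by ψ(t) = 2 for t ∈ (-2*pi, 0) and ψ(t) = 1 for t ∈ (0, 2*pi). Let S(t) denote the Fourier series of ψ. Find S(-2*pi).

At t = -2*pi the one-sided limits are ψ(-2*pi^-) = 1 and ψ(-2*pi^+) = 2.
By Dirichlet's theorem the series converges to their average, [(1) + (2)]/2 = 3/2.

3/2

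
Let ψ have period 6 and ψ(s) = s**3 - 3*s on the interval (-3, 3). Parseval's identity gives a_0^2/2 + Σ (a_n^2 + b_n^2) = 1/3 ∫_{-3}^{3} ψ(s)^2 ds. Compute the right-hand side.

2376/35

1/3 ∫_{-3}^{3} ψ(s)^2 ds = 1/3 · (7128/35) = 2376/35.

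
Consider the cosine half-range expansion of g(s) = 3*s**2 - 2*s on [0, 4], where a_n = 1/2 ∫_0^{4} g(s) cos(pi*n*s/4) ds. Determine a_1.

a_1 = 1/2 ∫_0^{4} (3*s**2 - 2*s) cos(pi*s/4) ds.
Integrating by parts twice (tabular method), an antiderivative of (3*s**2 - 2*s) cos(pi*s/4) is 12*s**2*sin(pi*s/4)/pi - 8*s*sin(pi*s/4)/pi + 96*s*cos(pi*s/4)/pi**2 - 384*sin(pi*s/4)/pi**3 - 32*cos(pi*s/4)/pi**2; evaluating from 0 to 4: ∫_{0}^{4} (3*s**2 - 2*s) cos(pi*s/4) ds = (-352/pi**2) - (-32/pi**2) = -320/pi**2.
Hence a_1 = (1/2)·(-320/pi**2) = -160/pi**2.

-160/pi**2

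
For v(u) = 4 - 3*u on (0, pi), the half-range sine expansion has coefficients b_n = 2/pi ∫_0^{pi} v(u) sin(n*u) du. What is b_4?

3/2

b_4 = 2/pi ∫_0^{pi} (4 - 3*u) sin(4*u) du.
Integrating by parts (boundary term plus one more integral), an antiderivative of (4 - 3*u) sin(4*u) is 3*u*cos(4*u)/4 - 3*sin(4*u)/16 - cos(4*u); evaluating from 0 to pi: ∫_{0}^{pi} (4 - 3*u) sin(4*u) du = (-1 + 3*pi/4) - (-1) = 3*pi/4.
Hence b_4 = (2/pi)·(3*pi/4) = 3/2.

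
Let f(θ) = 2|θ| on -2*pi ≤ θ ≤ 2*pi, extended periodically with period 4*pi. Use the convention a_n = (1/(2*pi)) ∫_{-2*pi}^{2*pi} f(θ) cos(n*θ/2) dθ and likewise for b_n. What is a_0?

4*pi

a_0 = (1/(2*pi)) ∫_{-2*pi}^{2*pi} f(θ) dθ = (1/(2*pi)) · (8*pi**2) = 4*pi.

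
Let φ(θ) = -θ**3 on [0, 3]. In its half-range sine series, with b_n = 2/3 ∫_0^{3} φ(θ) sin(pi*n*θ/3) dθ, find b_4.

27*(-3 + 8*pi**2)/(16*pi**3)

b_4 = 2/3 ∫_0^{3} (-θ**3) sin(4*pi*θ/3) dθ.
Integrating by parts three times (tabular method), an antiderivative of (-θ**3) sin(4*pi*θ/3) is 3*θ**3*cos(4*pi*θ/3)/(4*pi) - 27*θ**2*sin(4*pi*θ/3)/(16*pi**2) - 81*θ*cos(4*pi*θ/3)/(32*pi**3) + 243*sin(4*pi*θ/3)/(128*pi**4); evaluating from 0 to 3: ∫_{0}^{3} (-θ**3) sin(4*pi*θ/3) dθ = (81*(-3 + 8*pi**2)/(32*pi**3)) - (0) = 81*(-3 + 8*pi**2)/(32*pi**3).
Hence b_4 = (2/3)·(81*(-3 + 8*pi**2)/(32*pi**3)) = 27*(-3 + 8*pi**2)/(16*pi**3).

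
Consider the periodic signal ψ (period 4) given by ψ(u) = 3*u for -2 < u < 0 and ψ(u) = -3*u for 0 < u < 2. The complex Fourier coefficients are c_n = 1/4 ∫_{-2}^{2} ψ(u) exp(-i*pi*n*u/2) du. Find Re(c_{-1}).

Since ψ is real-valued, Re(c_{-1}) = 1/4 ∫_{-2}^{2} ψ(u) cos(-pi*u/2) du = a_{1}/2.
ψ is even and cos(-pi*u/2) is even, so the integrand is even: ∫_{-2}^{2} ψ(u) cos(-pi*u/2) du = 2∫_0^{2} ψ(u) cos(-pi*u/2) du.
Integrating by parts (boundary term plus one more integral), an antiderivative of (-3*u) cos(-pi*u/2) is -6*u*sin(pi*u/2)/pi - 12*cos(pi*u/2)/pi**2; evaluating from 0 to 2: ∫_{0}^{2} (-3*u) cos(-pi*u/2) du = (12/pi**2) - (-12/pi**2) = 24/pi**2.
So ∫_{-2}^{2} ψ(u) cos(-pi*u/2) du = 48/pi**2.
Hence Re(c_{-1}) = (1/4)·(48/pi**2) = 12/pi**2.

12/pi**2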